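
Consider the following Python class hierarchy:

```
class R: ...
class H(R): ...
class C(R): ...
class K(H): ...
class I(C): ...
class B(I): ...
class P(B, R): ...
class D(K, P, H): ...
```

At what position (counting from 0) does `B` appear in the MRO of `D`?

4

L[D] = D + merge(L[K], L[P], L[H], [K P H])
  take K:  [K H R object] + [P B I C R object] + [H R object] + [K P H]
  take P:  [H R object] + [P B I C R object] + [H R object] + [P H]
  take H:  [H R object] + [B I C R object] + [H R object] + [H]
  take B:  [R object] + [B I C R object] + [R object]
  take I:  [R object] + [I C R object] + [R object]
  take C:  [R object] + [C R object] + [R object]
  take R:  [R object] + [R object] + [R object]
  take object:  [object] + [object] + [object]
MRO: D K P H B I C R object
B sits at index 4.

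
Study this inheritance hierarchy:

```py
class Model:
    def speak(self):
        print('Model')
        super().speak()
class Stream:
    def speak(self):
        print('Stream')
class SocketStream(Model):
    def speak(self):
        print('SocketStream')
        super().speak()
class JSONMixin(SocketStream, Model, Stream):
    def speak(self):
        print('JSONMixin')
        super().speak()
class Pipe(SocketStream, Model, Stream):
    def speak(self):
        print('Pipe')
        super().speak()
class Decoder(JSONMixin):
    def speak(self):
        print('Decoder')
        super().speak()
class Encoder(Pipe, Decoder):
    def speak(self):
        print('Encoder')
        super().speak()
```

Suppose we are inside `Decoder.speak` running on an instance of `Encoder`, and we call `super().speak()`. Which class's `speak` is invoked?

JSONMixin

L[Encoder] = Encoder + merge(L[Pipe], L[Decoder], [Pipe Decoder])
  take Pipe:  [Pipe SocketStream Model Stream object] + [Decoder JSONMixin SocketStream Model Stream object] + [Pipe Decoder]
  take Decoder:  [SocketStream Model Stream object] + [Decoder JSONMixin SocketStream Model Stream object] + [Decoder]
  take JSONMixin:  [SocketStream Model Stream object] + [JSONMixin SocketStream Model Stream object]
  take SocketStream:  [SocketStream Model Stream object] + [SocketStream Model Stream object]
  take Model:  [Model Stream object] + [Model Stream object]
  take Stream:  [Stream object] + [Stream object]
  take object:  [object] + [object]
MRO: Encoder Pipe Decoder JSONMixin SocketStream Model Stream object
super() in Decoder.speak on a Encoder instance goes to the class after Decoder in Encoder's MRO: JSONMixin.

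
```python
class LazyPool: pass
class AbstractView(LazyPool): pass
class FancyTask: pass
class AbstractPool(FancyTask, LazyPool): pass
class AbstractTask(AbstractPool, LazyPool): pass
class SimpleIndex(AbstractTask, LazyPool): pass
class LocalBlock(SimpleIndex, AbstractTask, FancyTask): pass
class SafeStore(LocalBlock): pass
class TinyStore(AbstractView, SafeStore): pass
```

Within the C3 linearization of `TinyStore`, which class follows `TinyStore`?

L[TinyStore] = TinyStore + merge(L[AbstractView], L[SafeStore], [AbstractView SafeStore])
  take AbstractView:  [AbstractView LazyPool object] + [SafeStore LocalBlock SimpleIndex AbstractTask AbstractPool FancyTask LazyPool object] + [AbstractView SafeStore]
  take SafeStore:  [LazyPool object] + [SafeStore LocalBlock SimpleIndex AbstractTask AbstractPool FancyTask LazyPool object] + [SafeStore]
  take LocalBlock:  [LazyPool object] + [LocalBlock SimpleIndex AbstractTask AbstractPool FancyTask LazyPool object]
  take SimpleIndex:  [LazyPool object] + [SimpleIndex AbstractTask AbstractPool FancyTask LazyPool object]
  take AbstractTask:  [LazyPool object] + [AbstractTask AbstractPool FancyTask LazyPool object]
  take AbstractPool:  [LazyPool object] + [AbstractPool FancyTask LazyPool object]
  take FancyTask:  [LazyPool object] + [FancyTask LazyPool object]
  take LazyPool:  [LazyPool object] + [LazyPool object]
  take object:  [object] + [object]
MRO: TinyStore AbstractView SafeStore LocalBlock SimpleIndex AbstractTask AbstractPool FancyTask LazyPool object
TinyStore is at position 0; next is AbstractView.

AbstractView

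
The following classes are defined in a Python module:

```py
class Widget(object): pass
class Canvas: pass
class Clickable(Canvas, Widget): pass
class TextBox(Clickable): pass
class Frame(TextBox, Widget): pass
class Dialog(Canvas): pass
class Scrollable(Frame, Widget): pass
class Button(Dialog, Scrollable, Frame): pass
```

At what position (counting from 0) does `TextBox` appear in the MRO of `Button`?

L[Button] = Button + merge(L[Dialog], L[Scrollable], L[Frame], [Dialog Scrollable Frame])
  take Dialog:  [Dialog Canvas object] + [Scrollable Frame TextBox Clickable Canvas Widget object] + [Frame TextBox Clickable Canvas Widget object] + [Dialog Scrollable Frame]
  take Scrollable:  [Canvas object] + [Scrollable Frame TextBox Clickable Canvas Widget object] + [Frame TextBox Clickable Canvas Widget object] + [Scrollable Frame]
  take Frame:  [Canvas object] + [Frame TextBox Clickable Canvas Widget object] + [Frame TextBox Clickable Canvas Widget object] + [Frame]
  take TextBox:  [Canvas object] + [TextBox Clickable Canvas Widget object] + [TextBox Clickable Canvas Widget object]
  take Clickable:  [Canvas object] + [Clickable Canvas Widget object] + [Clickable Canvas Widget object]
  take Canvas:  [Canvas object] + [Canvas Widget object] + [Canvas Widget object]
  take Widget:  [object] + [Widget object] + [Widget object]
  take object:  [object] + [object] + [object]
MRO: Button Dialog Scrollable Frame TextBox Clickable Canvas Widget object
TextBox sits at index 4.

4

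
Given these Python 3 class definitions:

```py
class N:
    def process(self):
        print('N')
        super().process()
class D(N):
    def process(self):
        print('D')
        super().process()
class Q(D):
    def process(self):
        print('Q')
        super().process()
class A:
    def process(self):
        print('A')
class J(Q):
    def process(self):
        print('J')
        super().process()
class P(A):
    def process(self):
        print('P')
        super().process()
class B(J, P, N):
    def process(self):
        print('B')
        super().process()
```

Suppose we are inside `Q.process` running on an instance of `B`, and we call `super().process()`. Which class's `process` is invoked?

D

L[B] = B + merge(L[J], L[P], L[N], [J P N])
  take J:  [J Q D N object] + [P A object] + [N object] + [J P N]
  take Q:  [Q D N object] + [P A object] + [N object] + [P N]
  take D:  [D N object] + [P A object] + [N object] + [P N]
  take P:  [N object] + [P A object] + [N object] + [P N]
  take N:  [N object] + [A object] + [N object] + [N]
  take A:  [object] + [A object] + [object]
  take object:  [object] + [object] + [object]
MRO: B J Q D P N A object
super() in Q.process on a B instance goes to the class after Q in B's MRO: D.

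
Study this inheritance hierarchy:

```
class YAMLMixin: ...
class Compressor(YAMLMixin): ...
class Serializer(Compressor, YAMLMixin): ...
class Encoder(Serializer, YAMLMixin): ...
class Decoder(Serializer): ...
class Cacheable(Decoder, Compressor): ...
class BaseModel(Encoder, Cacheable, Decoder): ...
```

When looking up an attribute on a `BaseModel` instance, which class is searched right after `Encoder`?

Cacheable

L[BaseModel] = BaseModel + merge(L[Encoder], L[Cacheable], L[Decoder], [Encoder Cacheable Decoder])
  take Encoder:  [Encoder Serializer Compressor YAMLMixin object] + [Cacheable Decoder Serializer Compressor YAMLMixin object] + [Decoder Serializer Compressor YAMLMixin object] + [Encoder Cacheable Decoder]
  take Cacheable:  [Serializer Compressor YAMLMixin object] + [Cacheable Decoder Serializer Compressor YAMLMixin object] + [Decoder Serializer Compressor YAMLMixin object] + [Cacheable Decoder]
  take Decoder:  [Serializer Compressor YAMLMixin object] + [Decoder Serializer Compressor YAMLMixin object] + [Decoder Serializer Compressor YAMLMixin object] + [Decoder]
  take Serializer:  [Serializer Compressor YAMLMixin object] + [Serializer Compressor YAMLMixin object] + [Serializer Compressor YAMLMixin object]
  take Compressor:  [Compressor YAMLMixin object] + [Compressor YAMLMixin object] + [Compressor YAMLMixin object]
  take YAMLMixin:  [YAMLMixin object] + [YAMLMixin object] + [YAMLMixin object]
  take object:  [object] + [object] + [object]
MRO: BaseModel Encoder Cacheable Decoder Serializer Compressor YAMLMixin object
Encoder is at position 1; next is Cacheable.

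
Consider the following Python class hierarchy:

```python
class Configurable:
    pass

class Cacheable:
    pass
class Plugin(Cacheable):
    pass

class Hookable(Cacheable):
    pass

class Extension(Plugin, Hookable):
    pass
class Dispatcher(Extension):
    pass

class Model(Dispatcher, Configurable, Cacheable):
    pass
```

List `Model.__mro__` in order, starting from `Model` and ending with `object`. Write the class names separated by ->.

Model -> Dispatcher -> Extension -> Plugin -> Hookable -> Configurable -> Cacheable -> object

L[Model] = Model + merge(L[Dispatcher], L[Configurable], L[Cacheable], [Dispatcher Configurable Cacheable])
  take Dispatcher:  [Dispatcher Extension Plugin Hookable Cacheable object] + [Configurable object] + [Cacheable object] + [Dispatcher Configurable Cacheable]
  take Extension:  [Extension Plugin Hookable Cacheable object] + [Configurable object] + [Cacheable object] + [Configurable Cacheable]
  take Plugin:  [Plugin Hookable Cacheable object] + [Configurable object] + [Cacheable object] + [Configurable Cacheable]
  take Hookable:  [Hookable Cacheable object] + [Configurable object] + [Cacheable object] + [Configurable Cacheable]
  take Configurable:  [Cacheable object] + [Configurable object] + [Cacheable object] + [Configurable Cacheable]
  take Cacheable:  [Cacheable object] + [object] + [Cacheable object] + [Cacheable]
  take object:  [object] + [object] + [object]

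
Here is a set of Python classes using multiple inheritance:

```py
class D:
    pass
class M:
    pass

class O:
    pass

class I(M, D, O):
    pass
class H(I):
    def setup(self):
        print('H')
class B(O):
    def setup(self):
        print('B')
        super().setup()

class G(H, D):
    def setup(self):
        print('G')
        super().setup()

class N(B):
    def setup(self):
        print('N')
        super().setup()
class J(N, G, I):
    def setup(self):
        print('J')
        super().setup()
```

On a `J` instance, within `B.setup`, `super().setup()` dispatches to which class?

L[J] = J + merge(L[N], L[G], L[I], [N G I])
  take N:  [N B O object] + [G H I M D O object] + [I M D O object] + [N G I]
  take B:  [B O object] + [G H I M D O object] + [I M D O object] + [G I]
  take G:  [O object] + [G H I M D O object] + [I M D O object] + [G I]
  take H:  [O object] + [H I M D O object] + [I M D O object] + [I]
  take I:  [O object] + [I M D O object] + [I M D O object] + [I]
  take M:  [O object] + [M D O object] + [M D O object]
  take D:  [O object] + [D O object] + [D O object]
  take O:  [O object] + [O object] + [O object]
  take object:  [object] + [object] + [object]
MRO: J N B G H I M D O object
super() in B.setup on a J instance goes to the class after B in J's MRO: G.

G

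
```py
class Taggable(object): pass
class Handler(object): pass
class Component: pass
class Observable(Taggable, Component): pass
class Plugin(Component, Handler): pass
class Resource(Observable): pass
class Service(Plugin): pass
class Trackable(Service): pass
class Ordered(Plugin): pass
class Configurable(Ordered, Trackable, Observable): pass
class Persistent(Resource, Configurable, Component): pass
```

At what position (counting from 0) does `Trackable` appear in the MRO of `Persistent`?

4

L[Persistent] = Persistent + merge(L[Resource], L[Configurable], L[Component], [Resource Configurable Component])
  take Resource:  [Resource Observable Taggable Component object] + [Configurable Ordered Trackable Service Plugin Observable Taggable Component Handler object] + [Component object] + [Resource Configurable Component]
  take Configurable:  [Observable Taggable Component object] + [Configurable Ordered Trackable Service Plugin Observable Taggable Component Handler object] + [Component object] + [Configurable Component]
  take Ordered:  [Observable Taggable Component object] + [Ordered Trackable Service Plugin Observable Taggable Component Handler object] + [Component object] + [Component]
  take Trackable:  [Observable Taggable Component object] + [Trackable Service Plugin Observable Taggable Component Handler object] + [Component object] + [Component]
  take Service:  [Observable Taggable Component object] + [Service Plugin Observable Taggable Component Handler object] + [Component object] + [Component]
  take Plugin:  [Observable Taggable Component object] + [Plugin Observable Taggable Component Handler object] + [Component object] + [Component]
  take Observable:  [Observable Taggable Component object] + [Observable Taggable Component Handler object] + [Component object] + [Component]
  take Taggable:  [Taggable Component object] + [Taggable Component Handler object] + [Component object] + [Component]
  take Component:  [Component object] + [Component Handler object] + [Component object] + [Component]
  take Handler:  [object] + [Handler object] + [object]
  take object:  [object] + [object] + [object]
MRO: Persistent Resource Configurable Ordered Trackable Service Plugin Observable Taggable Component Handler object
Trackable sits at index 4.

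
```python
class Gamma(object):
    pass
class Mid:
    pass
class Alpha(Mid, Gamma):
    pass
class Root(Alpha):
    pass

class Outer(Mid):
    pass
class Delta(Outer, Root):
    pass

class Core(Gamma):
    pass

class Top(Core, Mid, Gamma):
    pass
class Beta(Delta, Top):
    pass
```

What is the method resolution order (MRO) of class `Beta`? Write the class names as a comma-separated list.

Beta, Delta, Outer, Root, Alpha, Top, Core, Mid, Gamma, object

L[Beta] = Beta + merge(L[Delta], L[Top], [Delta Top])
  take Delta:  [Delta Outer Root Alpha Mid Gamma object] + [Top Core Mid Gamma object] + [Delta Top]
  take Outer:  [Outer Root Alpha Mid Gamma object] + [Top Core Mid Gamma object] + [Top]
  take Root:  [Root Alpha Mid Gamma object] + [Top Core Mid Gamma object] + [Top]
  take Alpha:  [Alpha Mid Gamma object] + [Top Core Mid Gamma object] + [Top]
  take Top:  [Mid Gamma object] + [Top Core Mid Gamma object] + [Top]
  take Core:  [Mid Gamma object] + [Core Mid Gamma object]
  take Mid:  [Mid Gamma object] + [Mid Gamma object]
  take Gamma:  [Gamma object] + [Gamma object]
  take object:  [object] + [object]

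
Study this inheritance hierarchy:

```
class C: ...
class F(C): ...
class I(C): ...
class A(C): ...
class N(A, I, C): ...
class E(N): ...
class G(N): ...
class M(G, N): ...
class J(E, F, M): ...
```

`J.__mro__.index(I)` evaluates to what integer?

7

L[J] = J + merge(L[E], L[F], L[M], [E F M])
  take E:  [E N A I C object] + [F C object] + [M G N A I C object] + [E F M]
  take F:  [N A I C object] + [F C object] + [M G N A I C object] + [F M]
  take M:  [N A I C object] + [C object] + [M G N A I C object] + [M]
  take G:  [N A I C object] + [C object] + [G N A I C object]
  take N:  [N A I C object] + [C object] + [N A I C object]
  take A:  [A I C object] + [C object] + [A I C object]
  take I:  [I C object] + [C object] + [I C object]
  take C:  [C object] + [C object] + [C object]
  take object:  [object] + [object] + [object]
MRO: J E F M G N A I C object
I sits at index 7.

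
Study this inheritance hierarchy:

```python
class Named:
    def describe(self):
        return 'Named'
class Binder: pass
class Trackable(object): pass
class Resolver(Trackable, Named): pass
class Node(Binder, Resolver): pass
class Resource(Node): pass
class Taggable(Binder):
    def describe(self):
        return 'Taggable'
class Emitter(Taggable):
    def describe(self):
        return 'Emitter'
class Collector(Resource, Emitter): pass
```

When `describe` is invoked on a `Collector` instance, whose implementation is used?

L[Collector] = Collector + merge(L[Resource], L[Emitter], [Resource Emitter])
  take Resource:  [Resource Node Binder Resolver Trackable Named object] + [Emitter Taggable Binder object] + [Resource Emitter]
  take Node:  [Node Binder Resolver Trackable Named object] + [Emitter Taggable Binder object] + [Emitter]
  take Emitter:  [Binder Resolver Trackable Named object] + [Emitter Taggable Binder object] + [Emitter]
  take Taggable:  [Binder Resolver Trackable Named object] + [Taggable Binder object]
  take Binder:  [Binder Resolver Trackable Named object] + [Binder object]
  take Resolver:  [Resolver Trackable Named object] + [object]
  take Trackable:  [Trackable Named object] + [object]
  take Named:  [Named object] + [object]
  take object:  [object] + [object]
MRO: Collector Resource Node Emitter Taggable Binder Resolver Trackable Named object
describe is defined in: Emitter, Named, Taggable. First along the MRO is Emitter.

Emitter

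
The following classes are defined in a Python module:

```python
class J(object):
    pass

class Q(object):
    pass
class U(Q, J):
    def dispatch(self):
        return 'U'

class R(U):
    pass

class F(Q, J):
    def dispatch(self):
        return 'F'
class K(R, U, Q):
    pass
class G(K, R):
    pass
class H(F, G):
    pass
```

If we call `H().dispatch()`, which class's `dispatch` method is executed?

F

L[H] = H + merge(L[F], L[G], [F G])
  take F:  [F Q J object] + [G K R U Q J object] + [F G]
  take G:  [Q J object] + [G K R U Q J object] + [G]
  take K:  [Q J object] + [K R U Q J object]
  take R:  [Q J object] + [R U Q J object]
  take U:  [Q J object] + [U Q J object]
  take Q:  [Q J object] + [Q J object]
  take J:  [J object] + [J object]
  take object:  [object] + [object]
MRO: H F G K R U Q J object
dispatch is defined in: F, U. First along the MRO is F.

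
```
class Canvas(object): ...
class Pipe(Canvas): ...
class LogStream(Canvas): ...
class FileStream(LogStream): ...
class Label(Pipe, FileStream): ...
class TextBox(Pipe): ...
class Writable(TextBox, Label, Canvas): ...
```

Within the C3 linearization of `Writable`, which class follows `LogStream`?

Canvas

L[Writable] = Writable + merge(L[TextBox], L[Label], L[Canvas], [TextBox Label Canvas])
  take TextBox:  [TextBox Pipe Canvas object] + [Label Pipe FileStream LogStream Canvas object] + [Canvas object] + [TextBox Label Canvas]
  take Label:  [Pipe Canvas object] + [Label Pipe FileStream LogStream Canvas object] + [Canvas object] + [Label Canvas]
  take Pipe:  [Pipe Canvas object] + [Pipe FileStream LogStream Canvas object] + [Canvas object] + [Canvas]
  take FileStream:  [Canvas object] + [FileStream LogStream Canvas object] + [Canvas object] + [Canvas]
  take LogStream:  [Canvas object] + [LogStream Canvas object] + [Canvas object] + [Canvas]
  take Canvas:  [Canvas object] + [Canvas object] + [Canvas object] + [Canvas]
  take object:  [object] + [object] + [object]
MRO: Writable TextBox Label Pipe FileStream LogStream Canvas object
LogStream is at position 5; next is Canvas.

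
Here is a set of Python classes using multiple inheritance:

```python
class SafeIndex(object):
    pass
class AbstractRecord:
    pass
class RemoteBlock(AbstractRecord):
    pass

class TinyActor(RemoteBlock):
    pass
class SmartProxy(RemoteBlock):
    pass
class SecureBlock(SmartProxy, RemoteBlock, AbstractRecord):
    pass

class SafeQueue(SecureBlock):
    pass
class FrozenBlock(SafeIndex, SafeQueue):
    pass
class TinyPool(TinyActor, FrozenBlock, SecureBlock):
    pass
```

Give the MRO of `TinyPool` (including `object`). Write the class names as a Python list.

[TinyPool, TinyActor, FrozenBlock, SafeIndex, SafeQueue, SecureBlock, SmartProxy, RemoteBlock, AbstractRecord, object]

L[TinyPool] = TinyPool + merge(L[TinyActor], L[FrozenBlock], L[SecureBlock], [TinyActor FrozenBlock SecureBlock])
  take TinyActor:  [TinyActor RemoteBlock AbstractRecord object] + [FrozenBlock SafeIndex SafeQueue SecureBlock SmartProxy RemoteBlock AbstractRecord object] + [SecureBlock SmartProxy RemoteBlock AbstractRecord object] + [TinyActor FrozenBlock SecureBlock]
  take FrozenBlock:  [RemoteBlock AbstractRecord object] + [FrozenBlock SafeIndex SafeQueue SecureBlock SmartProxy RemoteBlock AbstractRecord object] + [SecureBlock SmartProxy RemoteBlock AbstractRecord object] + [FrozenBlock SecureBlock]
  take SafeIndex:  [RemoteBlock AbstractRecord object] + [SafeIndex SafeQueue SecureBlock SmartProxy RemoteBlock AbstractRecord object] + [SecureBlock SmartProxy RemoteBlock AbstractRecord object] + [SecureBlock]
  take SafeQueue:  [RemoteBlock AbstractRecord object] + [SafeQueue SecureBlock SmartProxy RemoteBlock AbstractRecord object] + [SecureBlock SmartProxy RemoteBlock AbstractRecord object] + [SecureBlock]
  take SecureBlock:  [RemoteBlock AbstractRecord object] + [SecureBlock SmartProxy RemoteBlock AbstractRecord object] + [SecureBlock SmartProxy RemoteBlock AbstractRecord object] + [SecureBlock]
  take SmartProxy:  [RemoteBlock AbstractRecord object] + [SmartProxy RemoteBlock AbstractRecord object] + [SmartProxy RemoteBlock AbstractRecord object]
  take RemoteBlock:  [RemoteBlock AbstractRecord object] + [RemoteBlock AbstractRecord object] + [RemoteBlock AbstractRecord object]
  take AbstractRecord:  [AbstractRecord object] + [AbstractRecord object] + [AbstractRecord object]
  take object:  [object] + [object] + [object]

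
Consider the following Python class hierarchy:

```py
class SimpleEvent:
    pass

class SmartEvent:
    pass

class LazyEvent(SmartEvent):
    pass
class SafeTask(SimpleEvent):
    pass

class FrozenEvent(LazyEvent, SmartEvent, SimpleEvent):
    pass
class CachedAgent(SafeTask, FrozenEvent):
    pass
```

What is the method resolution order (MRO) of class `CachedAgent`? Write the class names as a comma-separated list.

L[CachedAgent] = CachedAgent + merge(L[SafeTask], L[FrozenEvent], [SafeTask FrozenEvent])
  take SafeTask:  [SafeTask SimpleEvent object] + [FrozenEvent LazyEvent SmartEvent SimpleEvent object] + [SafeTask FrozenEvent]
  take FrozenEvent:  [SimpleEvent object] + [FrozenEvent LazyEvent SmartEvent SimpleEvent object] + [FrozenEvent]
  take LazyEvent:  [SimpleEvent object] + [LazyEvent SmartEvent SimpleEvent object]
  take SmartEvent:  [SimpleEvent object] + [SmartEvent SimpleEvent object]
  take SimpleEvent:  [SimpleEvent object] + [SimpleEvent object]
  take object:  [object] + [object]

CachedAgent, SafeTask, FrozenEvent, LazyEvent, SmartEvent, SimpleEvent, object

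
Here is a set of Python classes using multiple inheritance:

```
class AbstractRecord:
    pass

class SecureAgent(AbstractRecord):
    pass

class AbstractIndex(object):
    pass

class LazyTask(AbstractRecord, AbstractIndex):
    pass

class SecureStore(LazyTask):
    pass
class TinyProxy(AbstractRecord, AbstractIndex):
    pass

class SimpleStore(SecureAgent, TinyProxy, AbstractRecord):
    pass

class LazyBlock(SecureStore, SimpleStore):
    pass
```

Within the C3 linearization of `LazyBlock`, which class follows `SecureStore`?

L[LazyBlock] = LazyBlock + merge(L[SecureStore], L[SimpleStore], [SecureStore SimpleStore])
  take SecureStore:  [SecureStore LazyTask AbstractRecord AbstractIndex object] + [SimpleStore SecureAgent TinyProxy AbstractRecord AbstractIndex object] + [SecureStore SimpleStore]
  take LazyTask:  [LazyTask AbstractRecord AbstractIndex object] + [SimpleStore SecureAgent TinyProxy AbstractRecord AbstractIndex object] + [SimpleStore]
  take SimpleStore:  [AbstractRecord AbstractIndex object] + [SimpleStore SecureAgent TinyProxy AbstractRecord AbstractIndex object] + [SimpleStore]
  take SecureAgent:  [AbstractRecord AbstractIndex object] + [SecureAgent TinyProxy AbstractRecord AbstractIndex object]
  take TinyProxy:  [AbstractRecord AbstractIndex object] + [TinyProxy AbstractRecord AbstractIndex object]
  take AbstractRecord:  [AbstractRecord AbstractIndex object] + [AbstractRecord AbstractIndex object]
  take AbstractIndex:  [AbstractIndex object] + [AbstractIndex object]
  take object:  [object] + [object]
MRO: LazyBlock SecureStore LazyTask SimpleStore SecureAgent TinyProxy AbstractRecord AbstractIndex object
SecureStore is at position 1; next is LazyTask.

LazyTask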